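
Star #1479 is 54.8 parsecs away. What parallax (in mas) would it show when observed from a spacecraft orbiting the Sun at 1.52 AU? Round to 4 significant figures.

p (arcsec) = B (AU) / d (pc).
p = 1.52 / 54.8 = 0.027737 arcsec = 27.737 mas.

27.74 mas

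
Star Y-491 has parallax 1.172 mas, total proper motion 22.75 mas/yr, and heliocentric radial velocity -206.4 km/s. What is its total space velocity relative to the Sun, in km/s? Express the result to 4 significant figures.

226.0 km/s

d = 1/p = 1/0.001172″ = 853.24 pc.
μ = 22.75 mas/yr = 0.02275 ″/yr.
v_t = 4.740 μ d = 4.740 × 0.02275 × 853.24 = 92.009 km/s.
v = √(v_r² + v_t²) = √((-206.4)² + 92.009²) = √51066.6 = 225.98 km/s.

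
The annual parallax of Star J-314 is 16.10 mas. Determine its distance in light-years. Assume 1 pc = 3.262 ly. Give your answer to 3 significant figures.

203 light years

p = 16.10 mas = 0.01610 arcsec.
d = 1/p = 1/0.01610 = 62.112 pc.
In light-years: 62.112 × 3.262 = 202.61 ly.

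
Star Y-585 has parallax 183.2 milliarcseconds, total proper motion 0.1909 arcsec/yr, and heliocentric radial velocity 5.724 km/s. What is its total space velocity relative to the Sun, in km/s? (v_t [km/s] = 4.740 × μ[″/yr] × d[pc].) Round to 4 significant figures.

7.560 km/s

d = 1/p = 1/0.1832″ = 5.4585 pc.
v_t = 4.740 μ d = 4.740 × 0.1909 × 5.4585 = 4.9392 km/s.
v = √(v_r² + v_t²) = √(5.724² + 4.9392²) = √57.1599 = 7.5604 km/s.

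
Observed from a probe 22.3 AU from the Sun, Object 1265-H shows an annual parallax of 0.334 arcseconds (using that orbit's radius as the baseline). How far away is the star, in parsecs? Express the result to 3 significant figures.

66.8 pc

With baseline B (in AU) and parallax p (in arcsec), d = B/p parsecs.
d = 22.3 / 0.334 = 66.766 pc.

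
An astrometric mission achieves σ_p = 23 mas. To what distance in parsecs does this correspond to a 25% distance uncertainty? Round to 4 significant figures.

σ_d/d = σ_p/p, so the condition is σ_p/p ≤ 0.25, i.e. p ≥ σ_p/0.25.
p_min = 23/0.25 = 92 mas = 0.092 arcsec.
d_max = 1/p_min = 1/0.092 = 10.87 pc.

10.87 pc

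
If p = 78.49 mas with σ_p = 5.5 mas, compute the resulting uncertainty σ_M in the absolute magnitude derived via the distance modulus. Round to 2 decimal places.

σ_M = 0.15 mag

M = m − 5 log₁₀ d + 5 = m + 5 log₁₀ p + 5, so ∂M/∂p = 5/(p ln 10).
σ_M = (5/ln 10) · (σ_p/p) = 2.1715 × 5.5/78.49 = 2.1715 × 0.070073 = 0.15216.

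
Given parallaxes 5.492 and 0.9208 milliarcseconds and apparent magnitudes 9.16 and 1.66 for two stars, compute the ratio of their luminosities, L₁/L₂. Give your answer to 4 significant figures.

L₁/L₂ = 2.811 × 10^-5

d₁ = 1/p₁ = 1/0.005492″ = 182.08 pc; d₂ = 1/p₂ = 1/0.0009208″ = 1086 pc.
M₁ = m₁ − 5 log₁₀ d₁ + 5 = 9.16 − 11.3013 + 5 = 2.8587.
M₂ = 1.66 − 15.1791 + 5 = -8.5191.
L₁/L₂ = 10^(0.4(M₂ − M₁)) = 10^(0.4 × (-11.3778)) = 10^(-4.55112) = 0.000028111.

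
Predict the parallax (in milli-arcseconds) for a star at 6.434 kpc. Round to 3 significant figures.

d = 6.434 kpc = 6434 pc.
p = 1/d = 1/6434 = 0.00015542 arcsec.
= 0.00015542 × 1000 = 0.15542 mas.

0.155 mas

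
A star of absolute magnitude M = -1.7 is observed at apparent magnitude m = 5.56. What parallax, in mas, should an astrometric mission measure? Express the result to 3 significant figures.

m − M = 5.56 − (-1.7) = 7.26.
d = 10^((m−M)/5 + 1) = 10^2.452 = 283.14 pc.
p = 1/d = 1/283.14 = 0.0035318 arcsec = 3.5318 mas.

3.53 mas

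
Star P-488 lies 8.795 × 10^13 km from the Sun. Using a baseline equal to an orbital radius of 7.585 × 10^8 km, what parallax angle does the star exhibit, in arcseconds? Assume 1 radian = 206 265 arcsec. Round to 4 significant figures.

θ ≈ B/d = (7.585 × 10^8) / (8.795 × 10^13) = 8.6242 × 10^-6 rad.
In arcseconds: 8.6242 × 10^-6 × 206265 = 1.7789″.

1.779 arcsec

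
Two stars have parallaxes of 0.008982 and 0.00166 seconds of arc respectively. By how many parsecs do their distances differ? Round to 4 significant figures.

491.1 pc

d_A = 1/0.008982″ = 111.33 pc; d_B = 1/0.001660″ = 602.41 pc.
|d_B − d_A| = |602.41 − 111.33| = 491.08 pc.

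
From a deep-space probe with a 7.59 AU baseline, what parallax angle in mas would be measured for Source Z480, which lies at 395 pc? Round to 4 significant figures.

19.22 mas

p (arcsec) = B (AU) / d (pc).
p = 7.59 / 395 = 0.019215 arcsec = 19.215 mas.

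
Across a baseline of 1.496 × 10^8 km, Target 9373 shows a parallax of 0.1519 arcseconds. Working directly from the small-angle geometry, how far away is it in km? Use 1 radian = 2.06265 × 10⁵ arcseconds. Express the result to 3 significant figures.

θ = 0.1519″ = 0.1519/206265 = 7.3643 × 10^-7 rad.
d = B/θ = (1.496 × 10^8) / (7.3643 × 10^-7) = 2.0314 × 10^14 km.

2.03 × 10^14 km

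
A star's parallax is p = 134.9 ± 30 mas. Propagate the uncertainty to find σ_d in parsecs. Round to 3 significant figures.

1.65 pc

d = 1/p, so σ_d = σ_p / p².
σ_d = 0.0300 / (0.1349)² = 0.0300 / 0.018198 = 1.6485 pc.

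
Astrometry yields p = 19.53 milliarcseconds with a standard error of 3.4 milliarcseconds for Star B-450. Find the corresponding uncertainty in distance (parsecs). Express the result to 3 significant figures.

8.91 pc

d = 1/p, so σ_d = σ_p / p².
σ_d = 0.00340 / (0.01953)² = 0.00340 / 0.00038142 = 8.9141 pc.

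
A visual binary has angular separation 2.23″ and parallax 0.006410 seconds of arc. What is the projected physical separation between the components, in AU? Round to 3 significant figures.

d = 1/p = 1/0.006410″ = 156.01 pc.
At distance d (pc), an angle of θ arcsec spans θ·d AU: s = 2.23 × 156.01 = 347.9 AU.

348 AU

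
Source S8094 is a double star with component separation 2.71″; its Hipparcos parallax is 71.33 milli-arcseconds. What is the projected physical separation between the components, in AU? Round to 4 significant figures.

d = 1/p = 1/0.07133″ = 14.019 pc.
At distance d (pc), an angle of θ arcsec spans θ·d AU: s = 2.71 × 14.019 = 37.991 AU.

37.99 AU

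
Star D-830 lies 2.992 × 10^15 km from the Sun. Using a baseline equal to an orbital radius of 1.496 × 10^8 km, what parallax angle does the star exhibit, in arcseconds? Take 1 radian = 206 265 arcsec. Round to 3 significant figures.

θ ≈ B/d = (1.496 × 10^8) / (2.992 × 10^15) = 5.0000 × 10^-8 rad.
In arcseconds: 5.0000 × 10^-8 × 206265 = 0.010313″.

0.0103 arcsec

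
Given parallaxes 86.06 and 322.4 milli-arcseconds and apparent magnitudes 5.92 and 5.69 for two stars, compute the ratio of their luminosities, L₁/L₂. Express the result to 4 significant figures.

L₁/L₂ = 11.36

d₁ = 1/p₁ = 1/0.08606″ = 11.62 pc; d₂ = 1/p₂ = 1/0.3224″ = 3.1017 pc.
M₁ = m₁ − 5 log₁₀ d₁ + 5 = 5.92 − 5.3260 + 5 = 5.5940.
M₂ = 5.69 − 2.4580 + 5 = 8.2320.
L₁/L₂ = 10^(0.4(M₂ − M₁)) = 10^(0.4 × 2.6380) = 10^1.05520 = 11.355.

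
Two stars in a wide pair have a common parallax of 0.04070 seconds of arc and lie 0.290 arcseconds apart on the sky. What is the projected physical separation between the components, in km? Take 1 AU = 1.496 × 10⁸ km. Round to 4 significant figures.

d = 1/p = 1/0.04070″ = 24.57 pc.
At distance d (pc), an angle of θ arcsec spans θ·d AU: s = 0.290 × 24.57 = 7.1253 AU.
= 7.1253 × 1.496 × 10⁸ km = 1.0659 × 10^9 km.

1.066 × 10^9 km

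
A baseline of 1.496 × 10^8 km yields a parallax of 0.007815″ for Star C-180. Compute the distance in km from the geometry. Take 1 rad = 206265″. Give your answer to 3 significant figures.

3.95 × 10^15 km

θ = 0.007815″ = 0.007815/206265 = 3.7888 × 10^-8 rad.
d = B/θ = (1.496 × 10^8) / (3.7888 × 10^-8) = 3.9485 × 10^15 km.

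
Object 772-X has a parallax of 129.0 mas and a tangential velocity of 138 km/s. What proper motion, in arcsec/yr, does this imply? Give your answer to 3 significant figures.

3.76 arcsec/yr

d = 1/p = 1/0.1290″ = 7.7519 pc.
μ = v_t / (4.74 d) = 138 / (4.74 × 7.7519) = 138 / 36.744 = 3.7557 ″/yr.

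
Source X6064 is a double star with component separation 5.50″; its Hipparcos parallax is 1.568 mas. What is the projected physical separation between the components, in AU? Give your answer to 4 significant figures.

d = 1/p = 1/0.001568″ = 637.76 pc.
At distance d (pc), an angle of θ arcsec spans θ·d AU: s = 5.50 × 637.76 = 3507.7 AU.

3508 AU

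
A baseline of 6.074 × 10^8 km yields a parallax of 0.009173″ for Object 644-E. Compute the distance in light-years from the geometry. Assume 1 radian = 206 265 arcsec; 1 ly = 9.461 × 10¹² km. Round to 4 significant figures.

1444 ly

θ = 0.009173″ = 0.009173/206265 = 4.4472 × 10^-8 rad.
d = B/θ = (6.074 × 10^8) / (4.4472 × 10^-8) = 1.3658 × 10^16 km = (1.3658 × 10^16) / (9.461 × 10^12) ly = 1443.6 ly.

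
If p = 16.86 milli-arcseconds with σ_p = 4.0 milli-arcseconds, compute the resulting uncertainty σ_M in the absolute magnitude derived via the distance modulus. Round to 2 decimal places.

M = m − 5 log₁₀ d + 5 = m + 5 log₁₀ p + 5, so ∂M/∂p = 5/(p ln 10).
σ_M = (5/ln 10) · (σ_p/p) = 2.1715 × 4.0/16.86 = 2.1715 × 0.23725 = 0.51519.

σ_M = 0.52 mag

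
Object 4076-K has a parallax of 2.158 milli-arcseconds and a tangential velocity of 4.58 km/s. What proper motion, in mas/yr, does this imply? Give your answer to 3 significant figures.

2.09 mas/yr

d = 1/p = 1/0.002158″ = 463.39 pc.
μ = v_t / (4.74 d) = 4.58 / (4.74 × 463.39) = 4.58 / 2196.5 = 0.0020851 ″/yr = 2.0851 mas/yr.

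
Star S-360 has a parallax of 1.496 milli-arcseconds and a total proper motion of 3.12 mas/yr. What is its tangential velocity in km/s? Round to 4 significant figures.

d = 1/p = 1/0.001496″ = 668.45 pc.
μ = 3.12 mas/yr = 0.00312 ″/yr.
v_t = 4.74 × μ × d = 4.74 × 0.00312 × 668.45 = 9.8856 km/s.

9.886 km/s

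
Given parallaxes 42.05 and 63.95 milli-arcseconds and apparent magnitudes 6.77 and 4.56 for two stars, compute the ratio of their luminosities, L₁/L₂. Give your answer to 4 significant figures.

d₁ = 1/p₁ = 1/0.04205″ = 23.781 pc; d₂ = 1/p₂ = 1/0.06395″ = 15.637 pc.
M₁ = m₁ − 5 log₁₀ d₁ + 5 = 6.77 − 6.8812 + 5 = 4.8888.
M₂ = 4.56 − 5.9708 + 5 = 3.5892.
L₁/L₂ = 10^(0.4(M₂ − M₁)) = 10^(0.4 × (-1.2996)) = 10^(-0.51984) = 0.30211.

L₁/L₂ = 0.3021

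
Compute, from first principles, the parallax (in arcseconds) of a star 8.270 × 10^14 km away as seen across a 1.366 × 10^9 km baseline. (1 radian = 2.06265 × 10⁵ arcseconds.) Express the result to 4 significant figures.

0.3407 arcsec

θ ≈ B/d = (1.366 × 10^9) / (8.270 × 10^14) = 1.6518 × 10^-6 rad.
In arcseconds: 1.6518 × 10^-6 × 206265 = 0.34071″.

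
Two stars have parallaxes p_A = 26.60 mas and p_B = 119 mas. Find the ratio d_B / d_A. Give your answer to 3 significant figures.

Since d = 1/p, d_B/d_A = p_A/p_B.
= 26.60 / 119 = 0.22353.

0.224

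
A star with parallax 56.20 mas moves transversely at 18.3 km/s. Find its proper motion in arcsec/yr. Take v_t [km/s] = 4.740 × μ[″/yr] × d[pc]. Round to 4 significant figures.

0.2170 arcsec/yr

d = 1/p = 1/0.05620″ = 17.794 pc.
μ = v_t / (4.74 d) = 18.3 / (4.74 × 17.794) = 18.3 / 84.344 = 0.21697 ″/yr.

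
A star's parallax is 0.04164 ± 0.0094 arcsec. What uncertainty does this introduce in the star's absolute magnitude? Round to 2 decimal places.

M = m − 5 log₁₀ d + 5 = m + 5 log₁₀ p + 5, so ∂M/∂p = 5/(p ln 10).
σ_M = (5/ln 10) · (σ_p/p) = 2.1715 × 0.0094/0.04164 = 2.1715 × 0.22574 = 0.49019.

σ_M = 0.49 mag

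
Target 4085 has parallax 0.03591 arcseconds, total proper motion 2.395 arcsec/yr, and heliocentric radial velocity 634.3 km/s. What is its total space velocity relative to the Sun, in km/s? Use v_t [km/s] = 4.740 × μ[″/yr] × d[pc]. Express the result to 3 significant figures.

d = 1/p = 1/0.03591″ = 27.847 pc.
v_t = 4.740 μ d = 4.740 × 2.395 × 27.847 = 316.13 km/s.
v = √(v_r² + v_t²) = √(634.3² + 316.13²) = √502275 = 708.71 km/s.

709 km/s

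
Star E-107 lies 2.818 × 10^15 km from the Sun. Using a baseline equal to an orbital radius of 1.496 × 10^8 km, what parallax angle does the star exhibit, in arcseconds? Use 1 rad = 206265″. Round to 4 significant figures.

0.01095 arcsec

θ ≈ B/d = (1.496 × 10^8) / (2.818 × 10^15) = 5.3087 × 10^-8 rad.
In arcseconds: 5.3087 × 10^-8 × 206265 = 0.01095″.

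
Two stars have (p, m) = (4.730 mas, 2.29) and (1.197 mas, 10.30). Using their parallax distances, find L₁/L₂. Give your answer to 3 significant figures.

d₁ = 1/p₁ = 1/0.004730″ = 211.42 pc; d₂ = 1/p₂ = 1/0.001197″ = 835.42 pc.
M₁ = m₁ − 5 log₁₀ d₁ + 5 = 2.29 − 11.6257 + 5 = -4.3357.
M₂ = 10.30 − 14.6095 + 5 = 0.6905.
L₁/L₂ = 10^(0.4(M₂ − M₁)) = 10^(0.4 × 5.0262) = 10^2.01048 = 102.44.

L₁/L₂ = 102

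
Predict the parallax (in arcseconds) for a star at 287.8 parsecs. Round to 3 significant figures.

p = 1/d = 1/287.8 = 0.0034746 arcsec.

0.00347 arcsec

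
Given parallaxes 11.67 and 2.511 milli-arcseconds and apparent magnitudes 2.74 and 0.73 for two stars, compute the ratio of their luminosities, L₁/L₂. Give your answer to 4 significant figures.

d₁ = 1/p₁ = 1/0.01167″ = 85.69 pc; d₂ = 1/p₂ = 1/0.002511″ = 398.25 pc.
M₁ = m₁ − 5 log₁₀ d₁ + 5 = 2.74 − 9.6647 + 5 = -1.9247.
M₂ = 0.73 − 13.0008 + 5 = -7.2708.
L₁/L₂ = 10^(0.4(M₂ − M₁)) = 10^(0.4 × (-5.3461)) = 10^(-2.13844) = 0.0072704.

L₁/L₂ = 0.007270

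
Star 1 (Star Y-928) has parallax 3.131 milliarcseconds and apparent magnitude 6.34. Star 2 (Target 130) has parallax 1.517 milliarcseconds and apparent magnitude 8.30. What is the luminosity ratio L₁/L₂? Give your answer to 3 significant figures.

L₁/L₂ = 1.43

d₁ = 1/p₁ = 1/0.003131″ = 319.39 pc; d₂ = 1/p₂ = 1/0.001517″ = 659.2 pc.
M₁ = m₁ − 5 log₁₀ d₁ + 5 = 6.34 − 12.5216 + 5 = -1.1816.
M₂ = 8.30 − 14.0951 + 5 = -0.7951.
L₁/L₂ = 10^(0.4(M₂ − M₁)) = 10^(0.4 × 0.3865) = 10^0.15460 = 1.4276.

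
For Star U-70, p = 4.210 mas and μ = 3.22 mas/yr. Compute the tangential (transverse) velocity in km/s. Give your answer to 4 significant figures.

3.625 km/s

d = 1/p = 1/0.004210″ = 237.53 pc.
μ = 3.22 mas/yr = 0.00322 ″/yr.
v_t = 4.74 × μ × d = 4.74 × 0.00322 × 237.53 = 3.6254 km/s.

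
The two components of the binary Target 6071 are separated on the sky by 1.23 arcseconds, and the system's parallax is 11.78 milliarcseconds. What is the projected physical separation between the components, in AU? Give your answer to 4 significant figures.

d = 1/p = 1/0.01178″ = 84.89 pc.
At distance d (pc), an angle of θ arcsec spans θ·d AU: s = 1.23 × 84.89 = 104.41 AU.

104.4 AU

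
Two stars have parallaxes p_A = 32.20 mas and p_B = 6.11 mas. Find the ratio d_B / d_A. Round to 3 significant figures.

5.27

Since d = 1/p, d_B/d_A = p_A/p_B.
= 32.20 / 6.11 = 5.27.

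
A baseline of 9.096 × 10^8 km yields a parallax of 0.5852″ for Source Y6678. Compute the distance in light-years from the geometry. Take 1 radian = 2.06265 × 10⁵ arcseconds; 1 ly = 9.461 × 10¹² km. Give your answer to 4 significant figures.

33.89 ly

θ = 0.5852″ = 0.5852/206265 = 2.8371 × 10^-6 rad.
d = B/θ = (9.096 × 10^8) / (2.8371 × 10^-6) = 3.2061 × 10^14 km = (3.2061 × 10^14) / (9.461 × 10^12) ly = 33.888 ly.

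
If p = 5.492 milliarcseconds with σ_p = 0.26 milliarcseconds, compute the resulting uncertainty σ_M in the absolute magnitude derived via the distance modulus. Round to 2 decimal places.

M = m − 5 log₁₀ d + 5 = m + 5 log₁₀ p + 5, so ∂M/∂p = 5/(p ln 10).
σ_M = (5/ln 10) · (σ_p/p) = 2.1715 × 0.26/5.492 = 2.1715 × 0.047342 = 0.1028.

σ_M = 0.10 mag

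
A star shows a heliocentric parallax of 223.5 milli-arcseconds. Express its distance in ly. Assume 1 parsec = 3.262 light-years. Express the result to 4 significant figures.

p = 223.5 milli-arcseconds = 0.2235 arcsec.
d = 1/p = 1/0.2235 = 4.4743 pc.
In light-years: 4.4743 × 3.262 = 14.595 ly.

14.60 ly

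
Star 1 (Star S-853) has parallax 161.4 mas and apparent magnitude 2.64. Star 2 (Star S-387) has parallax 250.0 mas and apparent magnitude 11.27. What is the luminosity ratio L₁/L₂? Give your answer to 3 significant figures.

d₁ = 1/p₁ = 1/0.1614″ = 6.1958 pc; d₂ = 1/p₂ = 1/0.2500″ = 4 pc.
M₁ = m₁ − 5 log₁₀ d₁ + 5 = 2.64 − 3.9605 + 5 = 3.6795.
M₂ = 11.27 − 3.0103 + 5 = 13.2597.
L₁/L₂ = 10^(0.4(M₂ − M₁)) = 10^(0.4 × 9.5802) = 10^3.83208 = 6793.3.

L₁/L₂ = 6790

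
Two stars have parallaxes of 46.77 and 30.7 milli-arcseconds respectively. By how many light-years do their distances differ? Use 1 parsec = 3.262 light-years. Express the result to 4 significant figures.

36.51 ly

d_A = 1/0.04677″ = 21.381 pc; d_B = 1/0.03070″ = 32.573 pc.
|d_B − d_A| = |32.573 − 21.381| = 11.192 pc = 11.192 × 3.262 ly = 36.508 ly.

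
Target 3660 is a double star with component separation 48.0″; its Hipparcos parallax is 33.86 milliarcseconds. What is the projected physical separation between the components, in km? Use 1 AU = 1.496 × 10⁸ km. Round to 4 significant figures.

2.121 × 10^11 km

d = 1/p = 1/0.03386″ = 29.533 pc.
At distance d (pc), an angle of θ arcsec spans θ·d AU: s = 48.0 × 29.533 = 1417.6 AU.
= 1417.6 × 1.496 × 10⁸ km = 2.1207 × 10^11 km.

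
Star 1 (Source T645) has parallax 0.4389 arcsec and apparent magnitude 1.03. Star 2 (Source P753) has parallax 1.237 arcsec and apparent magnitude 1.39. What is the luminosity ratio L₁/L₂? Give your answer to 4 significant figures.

L₁/L₂ = 11.07

d₁ = 1/p₁ = 1/0.4389″ = 2.2784 pc; d₂ = 1/p₂ = 1/1.237″ = 0.80841 pc.
M₁ = m₁ − 5 log₁₀ d₁ + 5 = 1.03 − 1.7881 + 5 = 4.2419.
M₂ = 1.39 − (-0.4618) + 5 = 6.8518.
L₁/L₂ = 10^(0.4(M₂ − M₁)) = 10^(0.4 × 2.6099) = 10^1.04396 = 11.065.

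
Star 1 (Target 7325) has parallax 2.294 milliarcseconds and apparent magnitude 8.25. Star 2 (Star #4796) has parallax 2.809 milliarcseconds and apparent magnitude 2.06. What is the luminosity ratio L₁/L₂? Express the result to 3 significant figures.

L₁/L₂ = 0.00501

d₁ = 1/p₁ = 1/0.002294″ = 435.92 pc; d₂ = 1/p₂ = 1/0.002809″ = 356 pc.
M₁ = m₁ − 5 log₁₀ d₁ + 5 = 8.25 − 13.1970 + 5 = 0.0530.
M₂ = 2.06 − 12.7572 + 5 = -5.6972.
L₁/L₂ = 10^(0.4(M₂ − M₁)) = 10^(0.4 × (-5.7502)) = 10^(-2.30008) = 0.0050109.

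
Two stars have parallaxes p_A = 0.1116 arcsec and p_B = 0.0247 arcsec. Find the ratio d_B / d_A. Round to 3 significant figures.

Since d = 1/p, d_B/d_A = p_A/p_B.
= 0.1116 / 0.0247 = 4.5182.

4.52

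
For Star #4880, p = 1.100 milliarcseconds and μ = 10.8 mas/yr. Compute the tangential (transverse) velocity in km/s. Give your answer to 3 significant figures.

46.5 km/s

d = 1/p = 1/0.001100″ = 909.09 pc.
μ = 10.8 mas/yr = 0.0108 ″/yr.
v_t = 4.74 × μ × d = 4.74 × 0.0108 × 909.09 = 46.538 km/s.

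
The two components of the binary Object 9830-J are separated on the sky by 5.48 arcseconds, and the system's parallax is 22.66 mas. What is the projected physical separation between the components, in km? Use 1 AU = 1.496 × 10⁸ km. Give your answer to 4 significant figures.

d = 1/p = 1/0.02266″ = 44.131 pc.
At distance d (pc), an angle of θ arcsec spans θ·d AU: s = 5.48 × 44.131 = 241.84 AU.
= 241.84 × 1.496 × 10⁸ km = 3.6179 × 10^10 km.

3.618 × 10^10 km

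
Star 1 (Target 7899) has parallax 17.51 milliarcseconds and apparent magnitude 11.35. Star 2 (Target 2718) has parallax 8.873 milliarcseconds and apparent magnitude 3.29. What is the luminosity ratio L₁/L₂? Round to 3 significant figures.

L₁/L₂ = 0.000153

d₁ = 1/p₁ = 1/0.01751″ = 57.11 pc; d₂ = 1/p₂ = 1/0.008873″ = 112.7 pc.
M₁ = m₁ − 5 log₁₀ d₁ + 5 = 11.35 − 8.7836 + 5 = 7.5664.
M₂ = 3.29 − 10.2596 + 5 = -1.9696.
L₁/L₂ = 10^(0.4(M₂ − M₁)) = 10^(0.4 × (-9.5360)) = 10^(-3.81440) = 0.00015332.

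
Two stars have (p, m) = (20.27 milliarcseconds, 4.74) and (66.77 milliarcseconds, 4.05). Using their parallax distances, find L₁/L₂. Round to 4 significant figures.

d₁ = 1/p₁ = 1/0.02027″ = 49.334 pc; d₂ = 1/p₂ = 1/0.06677″ = 14.977 pc.
M₁ = m₁ − 5 log₁₀ d₁ + 5 = 4.74 − 8.4657 + 5 = 1.2743.
M₂ = 4.05 − 5.8771 + 5 = 3.1729.
L₁/L₂ = 10^(0.4(M₂ − M₁)) = 10^(0.4 × 1.8986) = 10^0.75944 = 5.747.

L₁/L₂ = 5.747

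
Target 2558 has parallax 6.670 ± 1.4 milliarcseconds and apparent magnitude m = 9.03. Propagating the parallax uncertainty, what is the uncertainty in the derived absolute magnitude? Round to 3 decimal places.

M = m − 5 log₁₀ d + 5 = m + 5 log₁₀ p + 5, so ∂M/∂p = 5/(p ln 10).
σ_M = (5/ln 10) · (σ_p/p) = 2.1715 × 1.4/6.670 = 2.1715 × 0.2099 = 0.4558.

σ_M = 0.456 mag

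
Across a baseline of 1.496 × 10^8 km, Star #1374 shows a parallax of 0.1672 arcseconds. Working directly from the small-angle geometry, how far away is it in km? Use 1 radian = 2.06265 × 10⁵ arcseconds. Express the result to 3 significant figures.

θ = 0.1672″ = 0.1672/206265 = 8.1061 × 10^-7 rad.
d = B/θ = (1.496 × 10^8) / (8.1061 × 10^-7) = 1.8455 × 10^14 km.

1.85 × 10^14 km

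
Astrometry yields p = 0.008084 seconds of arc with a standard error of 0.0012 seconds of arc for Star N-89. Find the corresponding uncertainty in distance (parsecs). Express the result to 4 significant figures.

18.36 pc

d = 1/p, so σ_d = σ_p / p².
σ_d = 0.00120 / (0.008084)² = 0.00120 / 0.000065351 = 18.362 pc.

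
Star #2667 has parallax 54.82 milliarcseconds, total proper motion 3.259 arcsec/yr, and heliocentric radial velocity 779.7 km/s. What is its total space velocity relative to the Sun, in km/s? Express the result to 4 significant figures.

829.1 km/s

d = 1/p = 1/0.05482″ = 18.242 pc.
v_t = 4.740 μ d = 4.740 × 3.259 × 18.242 = 281.8 km/s.
v = √(v_r² + v_t²) = √(779.7² + 281.8²) = √687343 = 829.06 km/s.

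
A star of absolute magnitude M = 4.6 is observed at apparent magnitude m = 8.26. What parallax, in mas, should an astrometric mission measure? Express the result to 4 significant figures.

m − M = 8.26 − 4.6 = 3.66.
d = 10^((m−M)/5 + 1) = 10^1.732 = 53.951 pc.
p = 1/d = 1/53.951 = 0.018535 arcsec = 18.535 mas.

18.54 mas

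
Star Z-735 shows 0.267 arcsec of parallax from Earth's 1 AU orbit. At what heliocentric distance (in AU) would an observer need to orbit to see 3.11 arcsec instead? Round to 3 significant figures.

Parallax scales linearly with baseline: p ∝ B, so B = p_target / p_Earth × 1 AU.
B = 3.11 / 0.267 = 11.648 AU.

11.6 AU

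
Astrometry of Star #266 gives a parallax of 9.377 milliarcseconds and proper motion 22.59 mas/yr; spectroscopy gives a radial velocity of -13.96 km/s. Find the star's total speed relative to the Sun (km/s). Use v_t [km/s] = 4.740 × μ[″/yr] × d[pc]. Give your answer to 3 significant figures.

18.0 km/s

d = 1/p = 1/0.009377″ = 106.64 pc.
μ = 22.59 mas/yr = 0.02259 ″/yr.
v_t = 4.740 μ d = 4.740 × 0.02259 × 106.64 = 11.419 km/s.
v = √(v_r² + v_t²) = √((-13.96)² + 11.419²) = √325.275 = 18.035 km/s.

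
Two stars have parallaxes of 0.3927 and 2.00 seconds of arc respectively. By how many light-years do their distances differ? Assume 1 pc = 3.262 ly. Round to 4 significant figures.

6.676 ly

d_A = 1/0.3927″ = 2.5465 pc; d_B = 1/2.000″ = 0.5 pc.
|d_B − d_A| = |0.5 − 2.5465| = 2.0465 pc = 2.0465 × 3.262 ly = 6.6757 ly.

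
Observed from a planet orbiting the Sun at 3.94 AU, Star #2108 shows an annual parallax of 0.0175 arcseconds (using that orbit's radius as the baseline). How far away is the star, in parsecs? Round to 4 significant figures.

With baseline B (in AU) and parallax p (in arcsec), d = B/p parsecs.
d = 3.94 / 0.0175 = 225.14 pc.

225.1 pc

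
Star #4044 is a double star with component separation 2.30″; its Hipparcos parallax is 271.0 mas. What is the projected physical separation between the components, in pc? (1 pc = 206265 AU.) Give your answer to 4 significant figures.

d = 1/p = 1/0.2710″ = 3.69 pc.
At distance d (pc), an angle of θ arcsec spans θ·d AU: s = 2.30 × 3.69 = 8.487 AU.
= 8.487 / 206265 = 4.1146 × 10^-5 pc.

4.115 × 10^-5 pc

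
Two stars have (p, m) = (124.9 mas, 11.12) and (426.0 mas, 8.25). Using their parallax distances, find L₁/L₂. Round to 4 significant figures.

d₁ = 1/p₁ = 1/0.1249″ = 8.0064 pc; d₂ = 1/p₂ = 1/0.4260″ = 2.3474 pc.
M₁ = m₁ − 5 log₁₀ d₁ + 5 = 11.12 − 4.5172 + 5 = 11.6028.
M₂ = 8.25 − 1.8529 + 5 = 11.3971.
L₁/L₂ = 10^(0.4(M₂ − M₁)) = 10^(0.4 × (-0.2057)) = 10^(-0.08228) = 0.82741.

L₁/L₂ = 0.8274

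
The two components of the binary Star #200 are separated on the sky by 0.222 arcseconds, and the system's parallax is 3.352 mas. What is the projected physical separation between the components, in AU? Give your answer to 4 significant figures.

66.23 AU

d = 1/p = 1/0.003352″ = 298.33 pc.
At distance d (pc), an angle of θ arcsec spans θ·d AU: s = 0.222 × 298.33 = 66.229 AU.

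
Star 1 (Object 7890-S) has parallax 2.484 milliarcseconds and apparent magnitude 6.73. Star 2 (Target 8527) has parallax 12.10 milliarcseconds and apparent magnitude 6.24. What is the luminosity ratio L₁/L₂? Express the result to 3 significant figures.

d₁ = 1/p₁ = 1/0.002484″ = 402.58 pc; d₂ = 1/p₂ = 1/0.01210″ = 82.645 pc.
M₁ = m₁ − 5 log₁₀ d₁ + 5 = 6.73 − 13.0243 + 5 = -1.2943.
M₂ = 6.24 − 9.5861 + 5 = 1.6539.
L₁/L₂ = 10^(0.4(M₂ − M₁)) = 10^(0.4 × 2.9482) = 10^1.17928 = 15.111.

L₁/L₂ = 15.1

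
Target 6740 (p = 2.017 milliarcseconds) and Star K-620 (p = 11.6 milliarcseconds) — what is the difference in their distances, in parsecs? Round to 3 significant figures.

410 pc

d_A = 1/0.002017″ = 495.79 pc; d_B = 1/0.01160″ = 86.207 pc.
|d_B − d_A| = |86.207 − 495.79| = 409.58 pc.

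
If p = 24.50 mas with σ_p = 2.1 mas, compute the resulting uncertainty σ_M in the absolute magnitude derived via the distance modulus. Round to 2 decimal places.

M = m − 5 log₁₀ d + 5 = m + 5 log₁₀ p + 5, so ∂M/∂p = 5/(p ln 10).
σ_M = (5/ln 10) · (σ_p/p) = 2.1715 × 2.1/24.50 = 2.1715 × 0.085714 = 0.18613.

σ_M = 0.19 mag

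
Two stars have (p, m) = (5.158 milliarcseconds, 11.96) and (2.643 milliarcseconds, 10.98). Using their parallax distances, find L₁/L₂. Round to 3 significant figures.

L₁/L₂ = 0.106

d₁ = 1/p₁ = 1/0.005158″ = 193.87 pc; d₂ = 1/p₂ = 1/0.002643″ = 378.36 pc.
M₁ = m₁ − 5 log₁₀ d₁ + 5 = 11.96 − 11.4376 + 5 = 5.5224.
M₂ = 10.98 − 12.8895 + 5 = 3.0905.
L₁/L₂ = 10^(0.4(M₂ − M₁)) = 10^(0.4 × (-2.4319)) = 10^(-0.97276) = 0.10647.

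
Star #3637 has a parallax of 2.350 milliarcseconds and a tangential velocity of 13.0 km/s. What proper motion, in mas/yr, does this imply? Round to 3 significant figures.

d = 1/p = 1/0.002350″ = 425.53 pc.
μ = v_t / (4.74 d) = 13.0 / (4.74 × 425.53) = 13.0 / 2017 = 0.0064452 ″/yr = 6.4452 mas/yr.

6.45 mas/yr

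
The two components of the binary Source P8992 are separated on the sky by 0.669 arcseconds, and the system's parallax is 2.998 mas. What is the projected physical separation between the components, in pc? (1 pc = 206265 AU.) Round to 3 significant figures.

0.00108 pc

d = 1/p = 1/0.002998″ = 333.56 pc.
At distance d (pc), an angle of θ arcsec spans θ·d AU: s = 0.669 × 333.56 = 223.15 AU.
= 223.15 / 206265 = 0.0010819 pc.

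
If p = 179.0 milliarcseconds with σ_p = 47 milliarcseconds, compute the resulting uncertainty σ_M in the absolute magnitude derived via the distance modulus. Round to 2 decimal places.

σ_M = 0.57 mag

M = m − 5 log₁₀ d + 5 = m + 5 log₁₀ p + 5, so ∂M/∂p = 5/(p ln 10).
σ_M = (5/ln 10) · (σ_p/p) = 2.1715 × 47/179.0 = 2.1715 × 0.26257 = 0.57017.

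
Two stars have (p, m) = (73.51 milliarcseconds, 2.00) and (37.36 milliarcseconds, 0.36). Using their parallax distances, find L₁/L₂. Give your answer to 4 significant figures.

L₁/L₂ = 0.05703

d₁ = 1/p₁ = 1/0.07351″ = 13.604 pc; d₂ = 1/p₂ = 1/0.03736″ = 26.767 pc.
M₁ = m₁ − 5 log₁₀ d₁ + 5 = 2.00 − 5.6683 + 5 = 1.3317.
M₂ = 0.36 − 7.1380 + 5 = -1.7780.
L₁/L₂ = 10^(0.4(M₂ − M₁)) = 10^(0.4 × (-3.1097)) = 10^(-1.24388) = 0.057032.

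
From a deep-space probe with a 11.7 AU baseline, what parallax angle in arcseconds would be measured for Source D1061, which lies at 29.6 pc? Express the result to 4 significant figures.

0.3953 arcsec

p (arcsec) = B (AU) / d (pc).
p = 11.7 / 29.6 = 0.39527 arcsec.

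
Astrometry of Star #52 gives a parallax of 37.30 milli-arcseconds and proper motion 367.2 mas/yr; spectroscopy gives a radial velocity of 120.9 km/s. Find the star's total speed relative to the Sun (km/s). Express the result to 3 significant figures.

130 km/s

d = 1/p = 1/0.03730″ = 26.81 pc.
μ = 367.2 mas/yr = 0.3672 ″/yr.
v_t = 4.740 μ d = 4.740 × 0.3672 × 26.81 = 46.664 km/s.
v = √(v_r² + v_t²) = √(120.9² + 46.664²) = √16794.3 = 129.59 km/s.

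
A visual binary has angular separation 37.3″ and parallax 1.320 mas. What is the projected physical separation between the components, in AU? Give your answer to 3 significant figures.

28300 AU

d = 1/p = 1/0.001320″ = 757.58 pc.
At distance d (pc), an angle of θ arcsec spans θ·d AU: s = 37.3 × 757.58 = 28258 AU.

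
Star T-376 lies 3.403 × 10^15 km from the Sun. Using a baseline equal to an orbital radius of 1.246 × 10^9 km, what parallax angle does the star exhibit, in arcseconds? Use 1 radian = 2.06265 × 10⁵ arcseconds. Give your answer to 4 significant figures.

0.07552 arcsec

θ ≈ B/d = (1.246 × 10^9) / (3.403 × 10^15) = 3.6615 × 10^-7 rad.
In arcseconds: 3.6615 × 10^-7 × 206265 = 0.075524″.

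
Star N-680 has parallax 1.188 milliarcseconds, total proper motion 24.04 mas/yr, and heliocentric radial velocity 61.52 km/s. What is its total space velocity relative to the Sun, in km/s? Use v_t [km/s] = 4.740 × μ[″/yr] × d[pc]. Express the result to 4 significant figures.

114.0 km/s

d = 1/p = 1/0.001188″ = 841.75 pc.
μ = 24.04 mas/yr = 0.02404 ″/yr.
v_t = 4.740 μ d = 4.740 × 0.02404 × 841.75 = 95.917 km/s.
v = √(v_r² + v_t²) = √(61.52² + 95.917²) = √12984.8 = 113.95 km/s.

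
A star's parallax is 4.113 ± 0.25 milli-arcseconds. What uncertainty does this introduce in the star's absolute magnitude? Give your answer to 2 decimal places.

M = m − 5 log₁₀ d + 5 = m + 5 log₁₀ p + 5, so ∂M/∂p = 5/(p ln 10).
σ_M = (5/ln 10) · (σ_p/p) = 2.1715 × 0.25/4.113 = 2.1715 × 0.060783 = 0.13199.

σ_M = 0.13 mag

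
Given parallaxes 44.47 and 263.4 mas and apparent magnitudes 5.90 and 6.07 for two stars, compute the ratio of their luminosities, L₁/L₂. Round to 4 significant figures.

d₁ = 1/p₁ = 1/0.04447″ = 22.487 pc; d₂ = 1/p₂ = 1/0.2634″ = 3.7965 pc.
M₁ = m₁ − 5 log₁₀ d₁ + 5 = 5.90 − 6.7597 + 5 = 4.1403.
M₂ = 6.07 − 2.8969 + 5 = 8.1731.
L₁/L₂ = 10^(0.4(M₂ − M₁)) = 10^(0.4 × 4.0328) = 10^1.61312 = 41.032.

L₁/L₂ = 41.03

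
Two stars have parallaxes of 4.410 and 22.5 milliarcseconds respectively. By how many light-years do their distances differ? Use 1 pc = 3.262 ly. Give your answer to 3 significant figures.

d_A = 1/0.004410″ = 226.76 pc; d_B = 1/0.02250″ = 44.444 pc.
|d_B − d_A| = |44.444 − 226.76| = 182.32 pc = 182.32 × 3.262 ly = 594.73 ly.

595 ly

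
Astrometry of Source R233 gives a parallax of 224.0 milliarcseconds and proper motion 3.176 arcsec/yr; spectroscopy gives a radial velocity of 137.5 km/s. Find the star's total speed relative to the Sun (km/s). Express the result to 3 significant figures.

d = 1/p = 1/0.2240″ = 4.4643 pc.
v_t = 4.740 μ d = 4.740 × 3.176 × 4.4643 = 67.207 km/s.
v = √(v_r² + v_t²) = √(137.5² + 67.207²) = √23423 = 153.05 km/s.

153 km/s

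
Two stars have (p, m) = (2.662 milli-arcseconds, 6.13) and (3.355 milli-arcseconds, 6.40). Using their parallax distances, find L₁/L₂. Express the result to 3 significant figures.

L₁/L₂ = 2.04

d₁ = 1/p₁ = 1/0.002662″ = 375.66 pc; d₂ = 1/p₂ = 1/0.003355″ = 298.06 pc.
M₁ = m₁ − 5 log₁₀ d₁ + 5 = 6.13 − 12.8740 + 5 = -1.7440.
M₂ = 6.40 − 12.3715 + 5 = -0.9715.
L₁/L₂ = 10^(0.4(M₂ − M₁)) = 10^(0.4 × 0.7725) = 10^0.30900 = 2.037.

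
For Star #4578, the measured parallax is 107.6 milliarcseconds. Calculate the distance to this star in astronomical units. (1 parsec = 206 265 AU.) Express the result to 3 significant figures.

1.92 × 10^6 AU

p = 107.6 milliarcseconds = 0.1076 arcsec.
d = 1/p = 1/0.1076 = 9.2937 pc.
In AU: 9.2937 × 206265 = 1.9170 × 10^6 AU.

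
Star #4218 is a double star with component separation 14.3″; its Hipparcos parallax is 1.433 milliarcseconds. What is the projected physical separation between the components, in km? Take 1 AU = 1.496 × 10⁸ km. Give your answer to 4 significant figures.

1.493 × 10^12 km

d = 1/p = 1/0.001433″ = 697.84 pc.
At distance d (pc), an angle of θ arcsec spans θ·d AU: s = 14.3 × 697.84 = 9979.1 AU.
= 9979.1 × 1.496 × 10⁸ km = 1.4929 × 10^12 km.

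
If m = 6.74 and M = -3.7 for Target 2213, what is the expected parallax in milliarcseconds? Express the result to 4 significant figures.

0.8166 mas

m − M = 6.74 − (-3.7) = 10.44.
d = 10^((m−M)/5 + 1) = 10^3.088 = 1224.6 pc.
p = 1/d = 1/1224.6 = 0.00081659 arcsec = 0.81659 mas.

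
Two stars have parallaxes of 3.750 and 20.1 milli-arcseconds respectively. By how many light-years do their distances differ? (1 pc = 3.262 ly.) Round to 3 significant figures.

708 ly

d_A = 1/0.003750″ = 266.67 pc; d_B = 1/0.02010″ = 49.751 pc.
|d_B − d_A| = |49.751 − 266.67| = 216.92 pc = 216.92 × 3.262 ly = 707.59 ly.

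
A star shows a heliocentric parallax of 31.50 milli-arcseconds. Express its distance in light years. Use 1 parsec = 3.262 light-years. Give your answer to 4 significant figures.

p = 31.50 milli-arcseconds = 0.03150 arcsec.
d = 1/p = 1/0.03150 = 31.746 pc.
In light-years: 31.746 × 3.262 = 103.56 ly.

103.6 light years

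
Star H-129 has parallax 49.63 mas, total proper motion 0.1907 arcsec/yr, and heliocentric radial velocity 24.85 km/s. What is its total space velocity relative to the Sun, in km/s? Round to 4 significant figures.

30.81 km/s

d = 1/p = 1/0.04963″ = 20.149 pc.
v_t = 4.740 μ d = 4.740 × 0.1907 × 20.149 = 18.213 km/s.
v = √(v_r² + v_t²) = √(24.85² + 18.213²) = √949.236 = 30.81 km/s.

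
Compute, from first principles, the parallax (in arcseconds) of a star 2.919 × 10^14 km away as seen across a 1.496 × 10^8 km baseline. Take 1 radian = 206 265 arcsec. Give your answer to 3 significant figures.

0.106 arcsec

θ ≈ B/d = (1.496 × 10^8) / (2.919 × 10^14) = 5.1250 × 10^-7 rad.
In arcseconds: 5.1250 × 10^-7 × 206265 = 0.10571″.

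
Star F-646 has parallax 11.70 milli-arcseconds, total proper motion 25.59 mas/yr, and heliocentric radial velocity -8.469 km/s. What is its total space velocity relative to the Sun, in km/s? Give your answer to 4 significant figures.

13.39 km/s

d = 1/p = 1/0.01170″ = 85.47 pc.
μ = 25.59 mas/yr = 0.02559 ″/yr.
v_t = 4.740 μ d = 4.740 × 0.02559 × 85.47 = 10.367 km/s.
v = √(v_r² + v_t²) = √((-8.469)² + 10.367²) = √179.199 = 13.387 km/s.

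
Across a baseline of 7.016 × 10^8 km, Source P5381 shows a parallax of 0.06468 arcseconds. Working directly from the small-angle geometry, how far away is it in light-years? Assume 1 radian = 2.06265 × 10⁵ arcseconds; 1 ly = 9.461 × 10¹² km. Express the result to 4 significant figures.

236.5 ly

θ = 0.06468″ = 0.06468/206265 = 3.1358 × 10^-7 rad.
d = B/θ = (7.016 × 10^8) / (3.1358 × 10^-7) = 2.2374 × 10^15 km = (2.2374 × 10^15) / (9.461 × 10^12) ly = 236.49 ly.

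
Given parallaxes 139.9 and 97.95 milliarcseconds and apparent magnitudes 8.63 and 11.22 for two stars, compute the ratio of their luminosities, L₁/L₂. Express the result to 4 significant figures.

d₁ = 1/p₁ = 1/0.1399″ = 7.148 pc; d₂ = 1/p₂ = 1/0.09795″ = 10.209 pc.
M₁ = m₁ − 5 log₁₀ d₁ + 5 = 8.63 − 4.2709 + 5 = 9.3591.
M₂ = 11.22 − 5.0449 + 5 = 11.1751.
L₁/L₂ = 10^(0.4(M₂ − M₁)) = 10^(0.4 × 1.8160) = 10^0.72640 = 5.326.

L₁/L₂ = 5.326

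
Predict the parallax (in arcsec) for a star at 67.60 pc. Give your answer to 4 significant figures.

p = 1/d = 1/67.6 = 0.014793 arcsec.

0.01479 arcsec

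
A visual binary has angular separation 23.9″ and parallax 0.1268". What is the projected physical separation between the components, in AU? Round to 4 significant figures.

d = 1/p = 1/0.1268″ = 7.8864 pc.
At distance d (pc), an angle of θ arcsec spans θ·d AU: s = 23.9 × 7.8864 = 188.48 AU.

188.5 AU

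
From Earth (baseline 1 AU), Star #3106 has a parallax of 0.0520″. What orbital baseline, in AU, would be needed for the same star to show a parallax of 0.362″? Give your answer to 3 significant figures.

6.96 AU

Parallax scales linearly with baseline: p ∝ B, so B = p_target / p_Earth × 1 AU.
B = 0.362 / 0.0520 = 6.9615 AU.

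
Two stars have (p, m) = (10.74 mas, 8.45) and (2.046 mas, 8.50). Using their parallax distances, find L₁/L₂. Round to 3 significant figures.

L₁/L₂ = 0.0380

d₁ = 1/p₁ = 1/0.01074″ = 93.11 pc; d₂ = 1/p₂ = 1/0.002046″ = 488.76 pc.
M₁ = m₁ − 5 log₁₀ d₁ + 5 = 8.45 − 9.8450 + 5 = 3.6050.
M₂ = 8.50 − 13.4455 + 5 = 0.0545.
L₁/L₂ = 10^(0.4(M₂ − M₁)) = 10^(0.4 × (-3.5505)) = 10^(-1.42020) = 0.038001.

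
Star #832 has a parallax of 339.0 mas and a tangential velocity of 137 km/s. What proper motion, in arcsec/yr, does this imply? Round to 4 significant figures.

d = 1/p = 1/0.3390″ = 2.9499 pc.
μ = v_t / (4.74 d) = 137 / (4.74 × 2.9499) = 137 / 13.983 = 9.7976 ″/yr.

9.798 arcsec/yr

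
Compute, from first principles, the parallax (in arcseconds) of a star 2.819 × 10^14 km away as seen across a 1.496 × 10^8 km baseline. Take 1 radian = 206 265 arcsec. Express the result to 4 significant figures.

θ ≈ B/d = (1.496 × 10^8) / (2.819 × 10^14) = 5.3068 × 10^-7 rad.
In arcseconds: 5.3068 × 10^-7 × 206265 = 0.10946″.

0.1095 arcsec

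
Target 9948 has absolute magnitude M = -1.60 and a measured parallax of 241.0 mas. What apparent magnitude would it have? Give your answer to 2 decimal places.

d = 1/p = 1/0.2410″ = 4.1494 pc.
m − M = 5 log₁₀ d − 5 = 5 log₁₀(4.1494) − 5 = 3.0899 − 5 = -1.9101.
m = M + (m − M) = -1.60 + (-1.9101) = -3.51.

m = -3.51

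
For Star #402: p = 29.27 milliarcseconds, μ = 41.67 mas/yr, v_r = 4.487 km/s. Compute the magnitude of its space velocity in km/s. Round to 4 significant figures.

8.104 km/s

d = 1/p = 1/0.02927″ = 34.165 pc.
μ = 41.67 mas/yr = 0.04167 ″/yr.
v_t = 4.740 μ d = 4.740 × 0.04167 × 34.165 = 6.7481 km/s.
v = √(v_r² + v_t²) = √(4.487² + 6.7481²) = √65.67 = 8.1037 km/s.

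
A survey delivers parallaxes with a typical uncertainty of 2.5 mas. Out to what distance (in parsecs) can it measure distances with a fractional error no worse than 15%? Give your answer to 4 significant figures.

σ_d/d = σ_p/p, so the condition is σ_p/p ≤ 0.15, i.e. p ≥ σ_p/0.15.
p_min = 2.5/0.15 = 16.667 mas = 0.016667 arcsec.
d_max = 1/p_min = 1/0.016667 = 59.999 pc.

60.00 pc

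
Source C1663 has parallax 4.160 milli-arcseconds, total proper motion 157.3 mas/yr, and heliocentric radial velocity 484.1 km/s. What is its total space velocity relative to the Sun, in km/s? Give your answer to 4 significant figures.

516.2 km/s

d = 1/p = 1/0.004160″ = 240.38 pc.
μ = 157.3 mas/yr = 0.1573 ″/yr.
v_t = 4.740 μ d = 4.740 × 0.1573 × 240.38 = 179.23 km/s.
v = √(v_r² + v_t²) = √(484.1² + 179.23²) = √266476 = 516.21 km/s.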